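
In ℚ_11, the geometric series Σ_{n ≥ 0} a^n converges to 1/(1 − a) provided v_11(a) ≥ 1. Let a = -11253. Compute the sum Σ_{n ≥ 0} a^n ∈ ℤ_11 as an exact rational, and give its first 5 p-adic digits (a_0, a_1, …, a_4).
Σ a^n = 1/(1 − a) = 1/11254;  first 5 digits = (1, 0, 6, 2, 2)

v_11(a) = 2 ≥ 1, so the series converges in ℤ_11 to 1/(1 − a) = 1/(1 − (-11253)) = 1/11254. Expand this rational in ℤ_11: compute digits iteratively via d_i = x_i mod 11, x_{i+1} = (x_i − d_i)/11. The first 5 digits are (1, 0, 6, 2, 2).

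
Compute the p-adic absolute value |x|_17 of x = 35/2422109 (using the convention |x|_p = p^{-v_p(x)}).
|35/2422109|_17 = 83521

Step 1 — compute v_17(x) by factoring powers of 17 out of the numerator and denominator: v_17(35/2422109) = -4. Step 2 — apply |x|_p = p^{-v_p(x)} = 17^{4} = 83521.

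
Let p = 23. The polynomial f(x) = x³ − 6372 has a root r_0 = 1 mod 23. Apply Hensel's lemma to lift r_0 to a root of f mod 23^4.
r_3 = 122384 (mod 279841)

Hensel: r_{i+1} = r_i − f(r_i)/f′(r_i) mod 23^{i+2}, where f′(x) = 3x². Iterate:
  r_0 = 1 (mod 23)
  r_1 = 185 (mod 529)
  r_2 = 714 (mod 12167)
  r_3 = 122384 (mod 279841)
Final: r = 122384 with f(r) ≡ 0 mod 23^4.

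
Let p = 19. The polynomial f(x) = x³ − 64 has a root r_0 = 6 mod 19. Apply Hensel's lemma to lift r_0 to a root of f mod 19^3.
r_2 = 2438 (mod 6859)

Hensel: r_{i+1} = r_i − f(r_i)/f′(r_i) mod 19^{i+2}, where f′(x) = 3x². Iterate:
  r_0 = 6 (mod 19)
  r_1 = 272 (mod 361)
  r_2 = 2438 (mod 6859)
Final: r = 2438 with f(r) ≡ 0 mod 19^3.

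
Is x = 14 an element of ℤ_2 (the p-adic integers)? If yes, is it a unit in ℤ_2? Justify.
x ∈ ℤ_2 but not a unit; v_2(x) = 1 > 0

ℤ_2 = {x ∈ ℚ_2 : v_2(x) ≥ 0} and ℤ_2^× = {x ∈ ℤ_2 : v_2(x) = 0}. Here v_2(14) = v_2(num) − v_2(den) = 1; compare against these criteria.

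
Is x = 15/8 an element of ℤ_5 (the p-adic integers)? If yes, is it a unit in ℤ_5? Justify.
x ∈ ℤ_5 but not a unit; v_5(x) = 1 > 0

ℤ_5 = {x ∈ ℚ_5 : v_5(x) ≥ 0} and ℤ_5^× = {x ∈ ℤ_5 : v_5(x) = 0}. Here v_5(15/8) = v_5(num) − v_5(den) = 1; compare against these criteria.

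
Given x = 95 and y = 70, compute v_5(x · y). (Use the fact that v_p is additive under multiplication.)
v_5(6650) = 2

v_p(x) = 1 (factor: 95 = 5^1 · 19); v_p(y) = 1 (factor: 70 = 5^1 · 14). Additivity: v_p(xy) = v_p(x) + v_p(y) = 1 + 1 = 2. (Direct check: xy = 6650 = 5^2 · (266).)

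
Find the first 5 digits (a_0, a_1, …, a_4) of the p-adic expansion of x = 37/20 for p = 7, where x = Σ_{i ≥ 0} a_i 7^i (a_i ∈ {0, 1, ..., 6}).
(a_0, …, a_4) = (5, 2, 0, 1, 3)

v_7(37/20) = 0 (numerator and denominator both coprime to 7), so x ∈ ℤ_7^×. Compute digits iteratively via a_i = x_i mod 7, x_{i+1} = (x_i − a_i)/7, with x_0 = x:
  x_0 = 37/20;  a_0 = 5;  x_1 = (x_0 − 5)/7 = -9/20
  x_1 = -9/20;  a_1 = 2;  x_2 = (x_1 − 2)/7 = -7/20
  x_2 = -7/20;  a_2 = 0;  x_3 = (x_2 − 0)/7 = -1/20
  x_3 = -1/20;  a_3 = 1;  x_4 = (x_3 − 1)/7 = -3/20
  x_4 = -3/20;  a_4 = 3;  x_5 = (x_4 − 3)/7 = -9/20
Digits: (5, 2, 0, 1, 3).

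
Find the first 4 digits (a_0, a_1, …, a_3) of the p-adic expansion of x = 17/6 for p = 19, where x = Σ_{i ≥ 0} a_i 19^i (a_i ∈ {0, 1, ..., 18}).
(a_0, …, a_3) = (6, 3, 3, 3)

v_19(17/6) = 0 (numerator and denominator both coprime to 19), so x ∈ ℤ_19^×. Compute digits iteratively via a_i = x_i mod 19, x_{i+1} = (x_i − a_i)/19, with x_0 = x:
  x_0 = 17/6;  a_0 = 6;  x_1 = (x_0 − 6)/19 = -1/6
  x_1 = -1/6;  a_1 = 3;  x_2 = (x_1 − 3)/19 = -1/6
  x_2 = -1/6;  a_2 = 3;  x_3 = (x_2 − 3)/19 = -1/6
  x_3 = -1/6;  a_3 = 3;  x_4 = (x_3 − 3)/19 = -1/6
Digits: (6, 3, 3, 3).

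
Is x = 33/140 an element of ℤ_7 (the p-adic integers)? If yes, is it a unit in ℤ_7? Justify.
x ∉ ℤ_7 (v_7(x) = -1 < 0)

ℤ_7 = {x ∈ ℚ_7 : v_7(x) ≥ 0} and ℤ_7^× = {x ∈ ℤ_7 : v_7(x) = 0}. Here v_7(33/140) = v_7(num) − v_7(den) = -1; compare against these criteria.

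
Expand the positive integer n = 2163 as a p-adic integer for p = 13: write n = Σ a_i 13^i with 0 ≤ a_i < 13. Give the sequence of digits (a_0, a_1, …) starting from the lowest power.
(a_0, a_1, …) = (5, 10, 12)

Repeated division by 13 gives the digits low-to-high: 2163 = 5 + 10·13^1 + 12·13^2. Digit sequence: (5, 10, 12).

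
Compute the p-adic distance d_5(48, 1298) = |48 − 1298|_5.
d_5(48, 1298) = 1/625

Step 1 — x − y = 48 − 1298 = -1250. Step 2 — v_5(-1250) = 4 (factor: -1250 = −(5^4 · 2); the sign does not affect v_p). Step 3 — |x − y|_5 = 5^{-4} = 1/625.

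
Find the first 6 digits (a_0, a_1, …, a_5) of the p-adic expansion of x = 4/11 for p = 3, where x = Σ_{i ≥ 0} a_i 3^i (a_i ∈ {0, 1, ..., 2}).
(a_0, …, a_5) = (2, 0, 2, 2, 1, 1)

v_3(4/11) = 0 (numerator and denominator both coprime to 3), so x ∈ ℤ_3^×. Compute digits iteratively via a_i = x_i mod 3, x_{i+1} = (x_i − a_i)/3, with x_0 = x:
  x_0 = 4/11;  a_0 = 2;  x_1 = (x_0 − 2)/3 = -6/11
  x_1 = -6/11;  a_1 = 0;  x_2 = (x_1 − 0)/3 = -2/11
  x_2 = -2/11;  a_2 = 2;  x_3 = (x_2 − 2)/3 = -8/11
  x_3 = -8/11;  a_3 = 2;  x_4 = (x_3 − 2)/3 = -10/11
  x_4 = -10/11;  a_4 = 1;  x_5 = (x_4 − 1)/3 = -7/11
  x_5 = -7/11;  a_5 = 1;  x_6 = (x_5 − 1)/3 = -6/11
Digits: (2, 0, 2, 2, 1, 1).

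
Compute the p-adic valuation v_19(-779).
v_19(-779) = 1

v_19(n) is the largest exponent k such that 19^k divides n. Factor out: -779 = -19^1 · 41. (Sign doesn't affect v_p.) So v_19(-779) = 1.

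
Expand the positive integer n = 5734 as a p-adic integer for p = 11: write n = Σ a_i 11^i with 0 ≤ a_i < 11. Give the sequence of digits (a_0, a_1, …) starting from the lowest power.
(a_0, a_1, …) = (3, 4, 3, 4)

Repeated division by 11 gives the digits low-to-high: 5734 = 3 + 4·11^1 + 3·11^2 + 4·11^3. Digit sequence: (3, 4, 3, 4).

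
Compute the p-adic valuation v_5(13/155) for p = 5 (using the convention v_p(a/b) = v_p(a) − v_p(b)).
v_5(13/155) = -1

Factor powers of 5 from the numerator and denominator of the reduced fraction: 13 = 5^0 · 13 and 155 = 5^1 · 31. Apply v_p(a/b) = v_p(a) − v_p(b): v_5(13/155) = 0 − 1 = -1.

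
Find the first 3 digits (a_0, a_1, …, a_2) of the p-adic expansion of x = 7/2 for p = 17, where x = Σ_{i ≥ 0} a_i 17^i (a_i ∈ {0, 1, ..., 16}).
(a_0, …, a_2) = (12, 8, 8)

v_17(7/2) = 0 (numerator and denominator both coprime to 17), so x ∈ ℤ_17^×. Compute digits iteratively via a_i = x_i mod 17, x_{i+1} = (x_i − a_i)/17, with x_0 = x:
  x_0 = 7/2;  a_0 = 12;  x_1 = (x_0 − 12)/17 = -1/2
  x_1 = -1/2;  a_1 = 8;  x_2 = (x_1 − 8)/17 = -1/2
  x_2 = -1/2;  a_2 = 8;  x_3 = (x_2 − 8)/17 = -1/2
Digits: (12, 8, 8).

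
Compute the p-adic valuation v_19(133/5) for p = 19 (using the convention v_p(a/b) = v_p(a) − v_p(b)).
v_19(133/5) = 1

Factor powers of 19 from the numerator and denominator of the reduced fraction: 133 = 19^1 · 7 and 5 = 19^0 · 5. Apply v_p(a/b) = v_p(a) − v_p(b): v_19(133/5) = 1 − 0 = 1.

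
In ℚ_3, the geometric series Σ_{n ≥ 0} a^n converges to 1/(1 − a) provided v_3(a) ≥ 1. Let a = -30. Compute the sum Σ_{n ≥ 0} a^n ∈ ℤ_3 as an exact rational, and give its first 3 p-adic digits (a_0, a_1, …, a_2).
Σ a^n = 1/(1 − a) = 1/31;  first 3 digits = (1, 2, 0)

v_3(a) = 1 ≥ 1, so the series converges in ℤ_3 to 1/(1 − a) = 1/(1 − (-30)) = 1/31. Expand this rational in ℤ_3: compute digits iteratively via d_i = x_i mod 3, x_{i+1} = (x_i − d_i)/3. The first 3 digits are (1, 2, 0).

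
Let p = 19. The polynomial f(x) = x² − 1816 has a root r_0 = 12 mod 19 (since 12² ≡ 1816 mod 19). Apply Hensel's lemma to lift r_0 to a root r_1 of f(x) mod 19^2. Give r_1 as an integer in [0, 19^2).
r_1 = 202 (mod 361)

Hensel's recurrence: r_{i+1} = r_i − f(r_i)·(f′(r_i))^{-1} mod 19^{i+2}, with f′(x) = 2x. Iterate:
  r_0 = 12 (mod 19)
  r_1 = 202 (mod 361)
Final: r_1 = 202, and one checks f(r_1) ≡ 0 mod 19^2.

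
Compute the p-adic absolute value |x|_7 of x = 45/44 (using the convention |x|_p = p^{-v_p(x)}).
|45/44|_7 = 1

Step 1 — compute v_7(x) by factoring powers of 7 out of the numerator and denominator: v_7(45/44) = 0. Step 2 — apply |x|_p = p^{-v_p(x)} = 7^{0} = 1.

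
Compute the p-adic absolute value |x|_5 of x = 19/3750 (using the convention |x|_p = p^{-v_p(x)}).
|19/3750|_5 = 625

Step 1 — compute v_5(x) by factoring powers of 5 out of the numerator and denominator: v_5(19/3750) = -4. Step 2 — apply |x|_p = p^{-v_p(x)} = 5^{4} = 625.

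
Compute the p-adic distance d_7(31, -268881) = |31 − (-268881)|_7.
d_7(31, -268881) = 1/16807

Step 1 — x − y = 31 − (-268881) = 268912. Step 2 — v_7(268912) = 5 (factor: 268912 = (7^5 · 16); the sign does not affect v_p). Step 3 — |x − y|_7 = 7^{-5} = 1/16807.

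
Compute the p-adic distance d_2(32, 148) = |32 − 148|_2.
d_2(32, 148) = 1/4

Step 1 — x − y = 32 − 148 = -116. Step 2 — v_2(-116) = 2 (factor: -116 = −(2^2 · 29); the sign does not affect v_p). Step 3 — |x − y|_2 = 2^{-2} = 1/4.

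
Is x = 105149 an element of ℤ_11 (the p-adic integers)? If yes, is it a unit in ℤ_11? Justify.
x ∈ ℤ_11 but not a unit; v_11(x) = 3 > 0

ℤ_11 = {x ∈ ℚ_11 : v_11(x) ≥ 0} and ℤ_11^× = {x ∈ ℤ_11 : v_11(x) = 0}. Here v_11(105149) = v_11(num) − v_11(den) = 3; compare against these criteria.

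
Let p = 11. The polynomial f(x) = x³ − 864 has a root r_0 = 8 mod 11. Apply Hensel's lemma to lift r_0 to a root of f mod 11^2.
r_1 = 30 (mod 121)

Hensel: r_{i+1} = r_i − f(r_i)/f′(r_i) mod 11^{i+2}, where f′(x) = 3x². Iterate:
  r_0 = 8 (mod 11)
  r_1 = 30 (mod 121)
Final: r = 30 with f(r) ≡ 0 mod 11^2.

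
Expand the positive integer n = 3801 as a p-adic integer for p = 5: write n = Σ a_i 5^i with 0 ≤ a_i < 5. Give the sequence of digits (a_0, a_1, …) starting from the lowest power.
(a_0, a_1, …) = (1, 0, 2, 0, 1, 1)

Repeated division by 5 gives the digits low-to-high: 3801 = 1 + 2·5^2 + 1·5^4 + 1·5^5. Digit sequence: (1, 0, 2, 0, 1, 1).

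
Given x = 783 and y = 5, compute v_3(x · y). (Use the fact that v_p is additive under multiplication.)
v_3(3915) = 3

v_p(x) = 3 (factor: 783 = 3^3 · 29); v_p(y) = 0 (factor: 5 = 3^0 · 5). Additivity: v_p(xy) = v_p(x) + v_p(y) = 3 + 0 = 3. (Direct check: xy = 3915 = 3^3 · (145).)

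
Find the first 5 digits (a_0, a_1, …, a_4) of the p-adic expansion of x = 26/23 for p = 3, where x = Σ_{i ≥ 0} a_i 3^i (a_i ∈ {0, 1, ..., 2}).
(a_0, …, a_4) = (1, 2, 0, 2, 2)

v_3(26/23) = 0 (numerator and denominator both coprime to 3), so x ∈ ℤ_3^×. Compute digits iteratively via a_i = x_i mod 3, x_{i+1} = (x_i − a_i)/3, with x_0 = x:
  x_0 = 26/23;  a_0 = 1;  x_1 = (x_0 − 1)/3 = 1/23
  x_1 = 1/23;  a_1 = 2;  x_2 = (x_1 − 2)/3 = -15/23
  x_2 = -15/23;  a_2 = 0;  x_3 = (x_2 − 0)/3 = -5/23
  x_3 = -5/23;  a_3 = 2;  x_4 = (x_3 − 2)/3 = -17/23
  x_4 = -17/23;  a_4 = 2;  x_5 = (x_4 − 2)/3 = -21/23
Digits: (1, 2, 0, 2, 2).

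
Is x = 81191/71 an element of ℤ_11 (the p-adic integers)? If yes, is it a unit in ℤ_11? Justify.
x ∈ ℤ_11 but not a unit; v_11(x) = 3 > 0

ℤ_11 = {x ∈ ℚ_11 : v_11(x) ≥ 0} and ℤ_11^× = {x ∈ ℤ_11 : v_11(x) = 0}. Here v_11(81191/71) = v_11(num) − v_11(den) = 3; compare against these criteria.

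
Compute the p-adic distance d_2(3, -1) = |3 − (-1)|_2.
d_2(3, -1) = 1/4

Step 1 — x − y = 3 − (-1) = 4. Step 2 — v_2(4) = 2 (factor: 4 = (2^2 · 1); the sign does not affect v_p). Step 3 — |x − y|_2 = 2^{-2} = 1/4.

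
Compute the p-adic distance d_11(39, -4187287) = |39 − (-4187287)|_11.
d_11(39, -4187287) = 1/161051

Step 1 — x − y = 39 − (-4187287) = 4187326. Step 2 — v_11(4187326) = 5 (factor: 4187326 = (11^5 · 26); the sign does not affect v_p). Step 3 — |x − y|_11 = 11^{-5} = 1/161051.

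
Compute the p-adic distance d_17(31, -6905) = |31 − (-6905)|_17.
d_17(31, -6905) = 1/289

Step 1 — x − y = 31 − (-6905) = 6936. Step 2 — v_17(6936) = 2 (factor: 6936 = (17^2 · 24); the sign does not affect v_p). Step 3 — |x − y|_17 = 17^{-2} = 1/289.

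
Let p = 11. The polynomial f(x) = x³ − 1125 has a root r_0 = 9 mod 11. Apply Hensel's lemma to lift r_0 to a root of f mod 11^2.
r_1 = 42 (mod 121)

Hensel: r_{i+1} = r_i − f(r_i)/f′(r_i) mod 11^{i+2}, where f′(x) = 3x². Iterate:
  r_0 = 9 (mod 11)
  r_1 = 42 (mod 121)
Final: r = 42 with f(r) ≡ 0 mod 11^2.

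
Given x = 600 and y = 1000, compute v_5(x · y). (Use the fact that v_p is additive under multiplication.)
v_5(600000) = 5

v_p(x) = 2 (factor: 600 = 5^2 · 24); v_p(y) = 3 (factor: 1000 = 5^3 · 8). Additivity: v_p(xy) = v_p(x) + v_p(y) = 2 + 3 = 5. (Direct check: xy = 600000 = 5^5 · (192).)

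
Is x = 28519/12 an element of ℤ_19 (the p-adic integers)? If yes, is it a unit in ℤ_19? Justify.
x ∈ ℤ_19 but not a unit; v_19(x) = 2 > 0

ℤ_19 = {x ∈ ℚ_19 : v_19(x) ≥ 0} and ℤ_19^× = {x ∈ ℤ_19 : v_19(x) = 0}. Here v_19(28519/12) = v_19(num) − v_19(den) = 2; compare against these criteria.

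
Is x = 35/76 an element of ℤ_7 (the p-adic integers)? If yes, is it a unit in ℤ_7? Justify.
x ∈ ℤ_7 but not a unit; v_7(x) = 1 > 0

ℤ_7 = {x ∈ ℚ_7 : v_7(x) ≥ 0} and ℤ_7^× = {x ∈ ℤ_7 : v_7(x) = 0}. Here v_7(35/76) = v_7(num) − v_7(den) = 1; compare against these criteria.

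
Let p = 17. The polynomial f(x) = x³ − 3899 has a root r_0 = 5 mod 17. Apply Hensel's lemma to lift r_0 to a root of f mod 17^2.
r_1 = 90 (mod 289)

Hensel: r_{i+1} = r_i − f(r_i)/f′(r_i) mod 17^{i+2}, where f′(x) = 3x². Iterate:
  r_0 = 5 (mod 17)
  r_1 = 90 (mod 289)
Final: r = 90 with f(r) ≡ 0 mod 17^2.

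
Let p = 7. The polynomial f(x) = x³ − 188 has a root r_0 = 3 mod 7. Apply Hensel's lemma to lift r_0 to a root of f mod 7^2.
r_1 = 38 (mod 49)

Hensel: r_{i+1} = r_i − f(r_i)/f′(r_i) mod 7^{i+2}, where f′(x) = 3x². Iterate:
  r_0 = 3 (mod 7)
  r_1 = 38 (mod 49)
Final: r = 38 with f(r) ≡ 0 mod 7^2.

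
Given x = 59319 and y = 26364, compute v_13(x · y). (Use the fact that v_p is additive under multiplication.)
v_13(1563886116) = 6

v_p(x) = 3 (factor: 59319 = 13^3 · 27); v_p(y) = 3 (factor: 26364 = 13^3 · 12). Additivity: v_p(xy) = v_p(x) + v_p(y) = 3 + 3 = 6. (Direct check: xy = 1563886116 = 13^6 · (324).)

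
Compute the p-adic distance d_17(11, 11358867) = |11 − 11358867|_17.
d_17(11, 11358867) = 1/1419857

Step 1 — x − y = 11 − 11358867 = -11358856. Step 2 — v_17(-11358856) = 5 (factor: -11358856 = −(17^5 · 8); the sign does not affect v_p). Step 3 — |x − y|_17 = 17^{-5} = 1/1419857.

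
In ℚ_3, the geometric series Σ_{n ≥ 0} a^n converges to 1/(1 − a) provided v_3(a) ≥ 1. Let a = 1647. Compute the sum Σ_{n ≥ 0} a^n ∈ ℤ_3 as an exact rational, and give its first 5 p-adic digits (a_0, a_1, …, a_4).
Σ a^n = 1/(1 − a) = -1/1646;  first 5 digits = (1, 0, 0, 1, 2)

v_3(a) = 3 ≥ 1, so the series converges in ℤ_3 to 1/(1 − a) = 1/(1 − 1647) = -1/1646. Expand this rational in ℤ_3: compute digits iteratively via d_i = x_i mod 3, x_{i+1} = (x_i − d_i)/3. The first 5 digits are (1, 0, 0, 1, 2).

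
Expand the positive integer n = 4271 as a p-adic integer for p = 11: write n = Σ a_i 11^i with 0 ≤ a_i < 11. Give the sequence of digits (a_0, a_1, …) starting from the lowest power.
(a_0, a_1, …) = (3, 3, 2, 3)

Repeated division by 11 gives the digits low-to-high: 4271 = 3 + 3·11^1 + 2·11^2 + 3·11^3. Digit sequence: (3, 3, 2, 3).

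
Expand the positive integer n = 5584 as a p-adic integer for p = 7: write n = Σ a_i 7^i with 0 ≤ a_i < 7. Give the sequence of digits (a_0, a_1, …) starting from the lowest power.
(a_0, a_1, …) = (5, 6, 1, 2, 2)

Repeated division by 7 gives the digits low-to-high: 5584 = 5 + 6·7^1 + 1·7^2 + 2·7^3 + 2·7^4. Digit sequence: (5, 6, 1, 2, 2).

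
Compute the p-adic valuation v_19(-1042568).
v_19(-1042568) = 4

v_19(n) is the largest exponent k such that 19^k divides n. Factor out: -1042568 = -19^4 · 8. (Sign doesn't affect v_p.) So v_19(-1042568) = 4.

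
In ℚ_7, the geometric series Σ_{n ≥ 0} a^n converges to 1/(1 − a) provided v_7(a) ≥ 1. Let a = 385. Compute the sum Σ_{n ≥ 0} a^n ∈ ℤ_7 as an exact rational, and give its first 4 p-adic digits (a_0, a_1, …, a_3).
Σ a^n = 1/(1 − a) = -1/384;  first 4 digits = (1, 6, 1, 5)

v_7(a) = 1 ≥ 1, so the series converges in ℤ_7 to 1/(1 − a) = 1/(1 − 385) = -1/384. Expand this rational in ℤ_7: compute digits iteratively via d_i = x_i mod 7, x_{i+1} = (x_i − d_i)/7. The first 4 digits are (1, 6, 1, 5).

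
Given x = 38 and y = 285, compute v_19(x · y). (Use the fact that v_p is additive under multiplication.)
v_19(10830) = 2

v_p(x) = 1 (factor: 38 = 19^1 · 2); v_p(y) = 1 (factor: 285 = 19^1 · 15). Additivity: v_p(xy) = v_p(x) + v_p(y) = 1 + 1 = 2. (Direct check: xy = 10830 = 19^2 · (30).)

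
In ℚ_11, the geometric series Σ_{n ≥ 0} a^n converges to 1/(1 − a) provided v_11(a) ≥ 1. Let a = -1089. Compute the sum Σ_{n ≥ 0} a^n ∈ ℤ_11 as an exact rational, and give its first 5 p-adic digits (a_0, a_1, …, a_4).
Σ a^n = 1/(1 − a) = 1/1090;  first 5 digits = (1, 0, 2, 10, 3)

v_11(a) = 2 ≥ 1, so the series converges in ℤ_11 to 1/(1 − a) = 1/(1 − (-1089)) = 1/1090. Expand this rational in ℤ_11: compute digits iteratively via d_i = x_i mod 11, x_{i+1} = (x_i − d_i)/11. The first 5 digits are (1, 0, 2, 10, 3).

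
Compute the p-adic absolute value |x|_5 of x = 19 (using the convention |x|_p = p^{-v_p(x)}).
|19|_5 = 1

Step 1 — compute v_5(x) by factoring powers of 5 out of the numerator and denominator: v_5(19) = 0. Step 2 — apply |x|_p = p^{-v_p(x)} = 5^{0} = 1.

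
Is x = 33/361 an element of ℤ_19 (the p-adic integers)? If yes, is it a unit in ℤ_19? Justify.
x ∉ ℤ_19 (v_19(x) = -2 < 0)

ℤ_19 = {x ∈ ℚ_19 : v_19(x) ≥ 0} and ℤ_19^× = {x ∈ ℤ_19 : v_19(x) = 0}. Here v_19(33/361) = v_19(num) − v_19(den) = -2; compare against these criteria.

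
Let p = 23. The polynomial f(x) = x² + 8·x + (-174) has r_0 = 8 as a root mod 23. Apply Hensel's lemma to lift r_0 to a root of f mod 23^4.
r_3 = 82049 (mod 279841)

Hensel: r_{i+1} = r_i − f(r_i)·(f′(r_i))^{-1} mod 23^{i+2}, f′(x) = 2x + 8. Iterate:
  r_0 = 8 (mod 23)
  r_1 = 54 (mod 529)
  r_2 = 9047 (mod 12167)
  r_3 = 82049 (mod 279841)
Final: r = 82049 satisfies f(r) ≡ 0 mod 23^4.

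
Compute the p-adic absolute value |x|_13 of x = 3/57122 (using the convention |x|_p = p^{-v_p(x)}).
|3/57122|_13 = 28561

Step 1 — compute v_13(x) by factoring powers of 13 out of the numerator and denominator: v_13(3/57122) = -4. Step 2 — apply |x|_p = p^{-v_p(x)} = 13^{4} = 28561.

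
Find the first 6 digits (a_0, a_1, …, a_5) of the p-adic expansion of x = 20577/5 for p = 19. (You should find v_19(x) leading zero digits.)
(a_0, …, a_5) = (0, 0, 0, 12, 7, 11)

v_19(20577/5) = 3, so a_0 = ... = a_2 = 0. Factor out: x = 19^3 · u with u = 3/5 a unit in ℤ_19. Expand u iteratively via a_{v+i} = u_i mod 19, u_{i+1} = (u_i − a_{v+i})/19:
  u_0 = 3/5;  a_3 = 12;  u_1 = (u_0 − 12)/19 = -3/5
  u_1 = -3/5;  a_4 = 7;  u_2 = (u_1 − 7)/19 = -2/5
  u_2 = -2/5;  a_5 = 11;  u_3 = (u_2 − 11)/19 = -3/5
Digits: (0, 0, 0, 12, 7, 11).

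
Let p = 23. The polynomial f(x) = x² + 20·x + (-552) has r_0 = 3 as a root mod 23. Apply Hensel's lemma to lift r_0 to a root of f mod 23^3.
r_2 = 6512 (mod 12167)

Hensel: r_{i+1} = r_i − f(r_i)·(f′(r_i))^{-1} mod 23^{i+2}, f′(x) = 2x + 20. Iterate:
  r_0 = 3 (mod 23)
  r_1 = 164 (mod 529)
  r_2 = 6512 (mod 12167)
Final: r = 6512 satisfies f(r) ≡ 0 mod 23^3.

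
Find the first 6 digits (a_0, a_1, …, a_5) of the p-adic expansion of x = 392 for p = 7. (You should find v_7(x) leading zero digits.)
(a_0, …, a_5) = (0, 0, 1, 1, 0, 0)

v_7(392) = 2, so a_0 = ... = a_1 = 0. Factor out: x = 7^2 · u with u = 8 a unit in ℤ_7. Expand u iteratively via a_{v+i} = u_i mod 7, u_{i+1} = (u_i − a_{v+i})/7:
  u_0 = 8;  a_2 = 1;  u_1 = (u_0 − 1)/7 = 1
  u_1 = 1;  a_3 = 1;  u_2 = (u_1 − 1)/7 = 0
  u_2 = 0;  a_4 = 0;  u_3 = (u_2 − 0)/7 = 0
  u_3 = 0;  a_5 = 0;  u_4 = (u_3 − 0)/7 = 0
Digits: (0, 0, 1, 1, 0, 0).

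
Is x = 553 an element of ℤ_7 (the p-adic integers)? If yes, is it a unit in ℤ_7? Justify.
x ∈ ℤ_7 but not a unit; v_7(x) = 1 > 0

ℤ_7 = {x ∈ ℚ_7 : v_7(x) ≥ 0} and ℤ_7^× = {x ∈ ℤ_7 : v_7(x) = 0}. Here v_7(553) = v_7(num) − v_7(den) = 1; compare against these criteria.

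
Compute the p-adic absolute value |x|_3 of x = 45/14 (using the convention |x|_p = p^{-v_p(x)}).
|45/14|_3 = 1/9

Step 1 — compute v_3(x) by factoring powers of 3 out of the numerator and denominator: v_3(45/14) = 2. Step 2 — apply |x|_p = p^{-v_p(x)} = 3^{-2} = 1/9.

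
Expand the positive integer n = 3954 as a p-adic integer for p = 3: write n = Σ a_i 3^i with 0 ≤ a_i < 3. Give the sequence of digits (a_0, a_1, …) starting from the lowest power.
(a_0, a_1, …) = (0, 1, 1, 2, 0, 1, 2, 1)

Repeated division by 3 gives the digits low-to-high: 3954 = 1·3^1 + 1·3^2 + 2·3^3 + 1·3^5 + 2·3^6 + 1·3^7. Digit sequence: (0, 1, 1, 2, 0, 1, 2, 1).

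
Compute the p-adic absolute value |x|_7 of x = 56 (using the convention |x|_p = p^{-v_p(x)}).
|56|_7 = 1/7

Step 1 — compute v_7(x) by factoring powers of 7 out of the numerator and denominator: v_7(56) = 1. Step 2 — apply |x|_p = p^{-v_p(x)} = 7^{-1} = 1/7.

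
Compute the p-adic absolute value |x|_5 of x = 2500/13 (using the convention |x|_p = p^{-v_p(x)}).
|2500/13|_5 = 1/625

Step 1 — compute v_5(x) by factoring powers of 5 out of the numerator and denominator: v_5(2500/13) = 4. Step 2 — apply |x|_p = p^{-v_p(x)} = 5^{-4} = 1/625.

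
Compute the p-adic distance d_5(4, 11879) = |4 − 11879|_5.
d_5(4, 11879) = 1/625

Step 1 — x − y = 4 − 11879 = -11875. Step 2 — v_5(-11875) = 4 (factor: -11875 = −(5^4 · 19); the sign does not affect v_p). Step 3 — |x − y|_5 = 5^{-4} = 1/625.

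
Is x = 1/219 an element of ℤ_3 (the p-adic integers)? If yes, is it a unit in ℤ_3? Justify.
x ∉ ℤ_3 (v_3(x) = -1 < 0)

ℤ_3 = {x ∈ ℚ_3 : v_3(x) ≥ 0} and ℤ_3^× = {x ∈ ℤ_3 : v_3(x) = 0}. Here v_3(1/219) = v_3(num) − v_3(den) = -1; compare against these criteria.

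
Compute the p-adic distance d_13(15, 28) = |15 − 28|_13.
d_13(15, 28) = 1/13

Step 1 — x − y = 15 − 28 = -13. Step 2 — v_13(-13) = 1 (factor: -13 = −(13^1 · 1); the sign does not affect v_p). Step 3 — |x − y|_13 = 13^{-1} = 1/13.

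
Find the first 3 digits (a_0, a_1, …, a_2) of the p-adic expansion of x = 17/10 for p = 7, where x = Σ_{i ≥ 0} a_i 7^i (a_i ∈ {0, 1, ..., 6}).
(a_0, …, a_2) = (1, 5, 0)

v_7(17/10) = 0 (numerator and denominator both coprime to 7), so x ∈ ℤ_7^×. Compute digits iteratively via a_i = x_i mod 7, x_{i+1} = (x_i − a_i)/7, with x_0 = x:
  x_0 = 17/10;  a_0 = 1;  x_1 = (x_0 − 1)/7 = 1/10
  x_1 = 1/10;  a_1 = 5;  x_2 = (x_1 − 5)/7 = -7/10
  x_2 = -7/10;  a_2 = 0;  x_3 = (x_2 − 0)/7 = -1/10
Digits: (1, 5, 0).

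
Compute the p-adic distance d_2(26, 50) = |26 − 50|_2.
d_2(26, 50) = 1/8

Step 1 — x − y = 26 − 50 = -24. Step 2 — v_2(-24) = 3 (factor: -24 = −(2^3 · 3); the sign does not affect v_p). Step 3 — |x − y|_2 = 2^{-3} = 1/8.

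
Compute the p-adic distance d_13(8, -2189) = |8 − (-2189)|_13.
d_13(8, -2189) = 1/2197

Step 1 — x − y = 8 − (-2189) = 2197. Step 2 — v_13(2197) = 3 (factor: 2197 = (13^3 · 1); the sign does not affect v_p). Step 3 — |x − y|_13 = 13^{-3} = 1/2197.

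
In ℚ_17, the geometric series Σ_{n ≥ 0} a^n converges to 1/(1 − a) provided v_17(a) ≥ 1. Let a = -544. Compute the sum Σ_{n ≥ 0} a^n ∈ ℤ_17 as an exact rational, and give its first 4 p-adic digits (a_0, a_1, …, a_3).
Σ a^n = 1/(1 − a) = 1/545;  first 4 digits = (1, 2, 2, 0)

v_17(a) = 1 ≥ 1, so the series converges in ℤ_17 to 1/(1 − a) = 1/(1 − (-544)) = 1/545. Expand this rational in ℤ_17: compute digits iteratively via d_i = x_i mod 17, x_{i+1} = (x_i − d_i)/17. The first 4 digits are (1, 2, 2, 0).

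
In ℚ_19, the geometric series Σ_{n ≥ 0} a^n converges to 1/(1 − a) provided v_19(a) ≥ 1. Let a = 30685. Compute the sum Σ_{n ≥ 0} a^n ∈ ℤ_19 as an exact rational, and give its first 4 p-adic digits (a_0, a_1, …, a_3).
Σ a^n = 1/(1 − a) = -1/30684;  first 4 digits = (1, 0, 9, 4)

v_19(a) = 2 ≥ 1, so the series converges in ℤ_19 to 1/(1 − a) = 1/(1 − 30685) = -1/30684. Expand this rational in ℤ_19: compute digits iteratively via d_i = x_i mod 19, x_{i+1} = (x_i − d_i)/19. The first 4 digits are (1, 0, 9, 4).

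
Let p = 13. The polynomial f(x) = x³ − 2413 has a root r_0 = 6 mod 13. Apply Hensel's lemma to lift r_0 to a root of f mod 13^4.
r_3 = 21976 (mod 28561)

Hensel: r_{i+1} = r_i − f(r_i)/f′(r_i) mod 13^{i+2}, where f′(x) = 3x². Iterate:
  r_0 = 6 (mod 13)
  r_1 = 6 (mod 169)
  r_2 = 6 (mod 2197)
  r_3 = 21976 (mod 28561)
Final: r = 21976 with f(r) ≡ 0 mod 13^4.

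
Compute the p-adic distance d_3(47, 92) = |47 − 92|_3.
d_3(47, 92) = 1/9

Step 1 — x − y = 47 − 92 = -45. Step 2 — v_3(-45) = 2 (factor: -45 = −(3^2 · 5); the sign does not affect v_p). Step 3 — |x − y|_3 = 3^{-2} = 1/9.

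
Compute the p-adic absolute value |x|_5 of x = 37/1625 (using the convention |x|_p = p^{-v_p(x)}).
|37/1625|_5 = 125

Step 1 — compute v_5(x) by factoring powers of 5 out of the numerator and denominator: v_5(37/1625) = -3. Step 2 — apply |x|_p = p^{-v_p(x)} = 5^{3} = 125.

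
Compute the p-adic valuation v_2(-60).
v_2(-60) = 2

v_2(n) is the largest exponent k such that 2^k divides n. Factor out: -60 = -2^2 · 15. (Sign doesn't affect v_p.) So v_2(-60) = 2.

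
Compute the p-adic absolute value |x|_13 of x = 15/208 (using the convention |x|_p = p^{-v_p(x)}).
|15/208|_13 = 13

Step 1 — compute v_13(x) by factoring powers of 13 out of the numerator and denominator: v_13(15/208) = -1. Step 2 — apply |x|_p = p^{-v_p(x)} = 13^{1} = 13.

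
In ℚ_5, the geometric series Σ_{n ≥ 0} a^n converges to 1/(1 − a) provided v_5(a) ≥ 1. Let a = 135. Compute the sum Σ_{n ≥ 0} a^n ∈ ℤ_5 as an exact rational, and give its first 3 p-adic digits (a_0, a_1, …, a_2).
Σ a^n = 1/(1 − a) = -1/134;  first 3 digits = (1, 2, 4)

v_5(a) = 1 ≥ 1, so the series converges in ℤ_5 to 1/(1 − a) = 1/(1 − 135) = -1/134. Expand this rational in ℤ_5: compute digits iteratively via d_i = x_i mod 5, x_{i+1} = (x_i − d_i)/5. The first 3 digits are (1, 2, 4).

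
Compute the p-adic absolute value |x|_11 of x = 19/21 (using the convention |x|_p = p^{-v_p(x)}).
|19/21|_11 = 1

Step 1 — compute v_11(x) by factoring powers of 11 out of the numerator and denominator: v_11(19/21) = 0. Step 2 — apply |x|_p = p^{-v_p(x)} = 11^{0} = 1.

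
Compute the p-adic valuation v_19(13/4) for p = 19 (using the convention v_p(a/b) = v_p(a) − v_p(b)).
v_19(13/4) = 0

Factor powers of 19 from the numerator and denominator of the reduced fraction: 13 = 19^0 · 13 and 4 = 19^0 · 4. Apply v_p(a/b) = v_p(a) − v_p(b): v_19(13/4) = 0 − 0 = 0.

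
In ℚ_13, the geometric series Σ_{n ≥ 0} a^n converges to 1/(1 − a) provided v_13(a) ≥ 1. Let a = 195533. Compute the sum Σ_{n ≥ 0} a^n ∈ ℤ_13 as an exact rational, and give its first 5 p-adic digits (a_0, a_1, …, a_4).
Σ a^n = 1/(1 − a) = -1/195532;  first 5 digits = (1, 0, 0, 11, 6)

v_13(a) = 3 ≥ 1, so the series converges in ℤ_13 to 1/(1 − a) = 1/(1 − 195533) = -1/195532. Expand this rational in ℤ_13: compute digits iteratively via d_i = x_i mod 13, x_{i+1} = (x_i − d_i)/13. The first 5 digits are (1, 0, 0, 11, 6).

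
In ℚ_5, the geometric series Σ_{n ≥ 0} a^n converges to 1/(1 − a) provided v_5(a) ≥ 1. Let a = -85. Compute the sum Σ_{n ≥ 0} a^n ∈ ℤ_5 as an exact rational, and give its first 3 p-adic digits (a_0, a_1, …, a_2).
Σ a^n = 1/(1 − a) = 1/86;  first 3 digits = (1, 3, 0)

v_5(a) = 1 ≥ 1, so the series converges in ℤ_5 to 1/(1 − a) = 1/(1 − (-85)) = 1/86. Expand this rational in ℤ_5: compute digits iteratively via d_i = x_i mod 5, x_{i+1} = (x_i − d_i)/5. The first 3 digits are (1, 3, 0).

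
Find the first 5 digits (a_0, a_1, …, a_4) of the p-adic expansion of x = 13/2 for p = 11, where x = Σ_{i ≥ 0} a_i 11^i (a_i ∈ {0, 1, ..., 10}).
(a_0, …, a_4) = (1, 6, 5, 5, 5)

v_11(13/2) = 0 (numerator and denominator both coprime to 11), so x ∈ ℤ_11^×. Compute digits iteratively via a_i = x_i mod 11, x_{i+1} = (x_i − a_i)/11, with x_0 = x:
  x_0 = 13/2;  a_0 = 1;  x_1 = (x_0 − 1)/11 = 1/2
  x_1 = 1/2;  a_1 = 6;  x_2 = (x_1 − 6)/11 = -1/2
  x_2 = -1/2;  a_2 = 5;  x_3 = (x_2 − 5)/11 = -1/2
  x_3 = -1/2;  a_3 = 5;  x_4 = (x_3 − 5)/11 = -1/2
  x_4 = -1/2;  a_4 = 5;  x_5 = (x_4 − 5)/11 = -1/2
Digits: (1, 6, 5, 5, 5).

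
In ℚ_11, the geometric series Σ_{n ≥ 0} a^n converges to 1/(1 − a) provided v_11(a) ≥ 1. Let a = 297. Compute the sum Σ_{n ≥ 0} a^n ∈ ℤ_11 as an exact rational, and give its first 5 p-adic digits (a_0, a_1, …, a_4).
Σ a^n = 1/(1 − a) = -1/296;  first 5 digits = (1, 5, 5, 4, 0)

v_11(a) = 1 ≥ 1, so the series converges in ℤ_11 to 1/(1 − a) = 1/(1 − 297) = -1/296. Expand this rational in ℤ_11: compute digits iteratively via d_i = x_i mod 11, x_{i+1} = (x_i − d_i)/11. The first 5 digits are (1, 5, 5, 4, 0).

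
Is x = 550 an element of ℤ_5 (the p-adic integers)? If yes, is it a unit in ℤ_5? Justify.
x ∈ ℤ_5 but not a unit; v_5(x) = 2 > 0

ℤ_5 = {x ∈ ℚ_5 : v_5(x) ≥ 0} and ℤ_5^× = {x ∈ ℤ_5 : v_5(x) = 0}. Here v_5(550) = v_5(num) − v_5(den) = 2; compare against these criteria.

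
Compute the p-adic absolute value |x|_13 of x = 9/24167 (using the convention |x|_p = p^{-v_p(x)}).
|9/24167|_13 = 2197

Step 1 — compute v_13(x) by factoring powers of 13 out of the numerator and denominator: v_13(9/24167) = -3. Step 2 — apply |x|_p = p^{-v_p(x)} = 13^{3} = 2197.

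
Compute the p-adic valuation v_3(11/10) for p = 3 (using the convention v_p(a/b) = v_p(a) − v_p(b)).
v_3(11/10) = 0

Factor powers of 3 from the numerator and denominator of the reduced fraction: 11 = 3^0 · 11 and 10 = 3^0 · 10. Apply v_p(a/b) = v_p(a) − v_p(b): v_3(11/10) = 0 − 0 = 0.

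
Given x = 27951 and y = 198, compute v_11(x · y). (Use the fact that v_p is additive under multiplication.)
v_11(5534298) = 4

v_p(x) = 3 (factor: 27951 = 11^3 · 21); v_p(y) = 1 (factor: 198 = 11^1 · 18). Additivity: v_p(xy) = v_p(x) + v_p(y) = 3 + 1 = 4. (Direct check: xy = 5534298 = 11^4 · (378).)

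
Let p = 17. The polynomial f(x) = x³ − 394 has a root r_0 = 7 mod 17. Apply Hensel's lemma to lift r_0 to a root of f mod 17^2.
r_1 = 143 (mod 289)

Hensel: r_{i+1} = r_i − f(r_i)/f′(r_i) mod 17^{i+2}, where f′(x) = 3x². Iterate:
  r_0 = 7 (mod 17)
  r_1 = 143 (mod 289)
Final: r = 143 with f(r) ≡ 0 mod 17^2.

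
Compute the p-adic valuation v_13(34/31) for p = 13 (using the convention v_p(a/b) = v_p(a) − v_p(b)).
v_13(34/31) = 0

Factor powers of 13 from the numerator and denominator of the reduced fraction: 34 = 13^0 · 34 and 31 = 13^0 · 31. Apply v_p(a/b) = v_p(a) − v_p(b): v_13(34/31) = 0 − 0 = 0.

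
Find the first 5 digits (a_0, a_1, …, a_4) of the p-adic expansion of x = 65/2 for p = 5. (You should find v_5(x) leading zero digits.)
(a_0, …, a_4) = (0, 4, 3, 2, 2)

v_5(65/2) = 1, so a_0 = ... = a_0 = 0. Factor out: x = 5^1 · u with u = 13/2 a unit in ℤ_5. Expand u iteratively via a_{v+i} = u_i mod 5, u_{i+1} = (u_i − a_{v+i})/5:
  u_0 = 13/2;  a_1 = 4;  u_1 = (u_0 − 4)/5 = 1/2
  u_1 = 1/2;  a_2 = 3;  u_2 = (u_1 − 3)/5 = -1/2
  u_2 = -1/2;  a_3 = 2;  u_3 = (u_2 − 2)/5 = -1/2
  u_3 = -1/2;  a_4 = 2;  u_4 = (u_3 − 2)/5 = -1/2
Digits: (0, 4, 3, 2, 2).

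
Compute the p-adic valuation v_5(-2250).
v_5(-2250) = 3

v_5(n) is the largest exponent k such that 5^k divides n. Factor out: -2250 = -5^3 · 18. (Sign doesn't affect v_p.) So v_5(-2250) = 3.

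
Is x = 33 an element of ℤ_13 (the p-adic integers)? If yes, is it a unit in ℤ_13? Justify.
x ∈ ℤ_13^× (unit); v_13(x) = 0

ℤ_13 = {x ∈ ℚ_13 : v_13(x) ≥ 0} and ℤ_13^× = {x ∈ ℤ_13 : v_13(x) = 0}. Here v_13(33) = v_13(num) − v_13(den) = 0; compare against these criteria.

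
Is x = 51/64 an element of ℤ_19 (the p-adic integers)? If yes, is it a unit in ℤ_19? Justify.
x ∈ ℤ_19^× (unit); v_19(x) = 0

ℤ_19 = {x ∈ ℚ_19 : v_19(x) ≥ 0} and ℤ_19^× = {x ∈ ℤ_19 : v_19(x) = 0}. Here v_19(51/64) = v_19(num) − v_19(den) = 0; compare against these criteria.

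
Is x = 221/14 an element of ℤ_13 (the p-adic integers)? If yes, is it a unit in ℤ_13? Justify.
x ∈ ℤ_13 but not a unit; v_13(x) = 1 > 0

ℤ_13 = {x ∈ ℚ_13 : v_13(x) ≥ 0} and ℤ_13^× = {x ∈ ℤ_13 : v_13(x) = 0}. Here v_13(221/14) = v_13(num) − v_13(den) = 1; compare against these criteria.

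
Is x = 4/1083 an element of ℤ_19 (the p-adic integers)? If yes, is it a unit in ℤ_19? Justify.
x ∉ ℤ_19 (v_19(x) = -2 < 0)

ℤ_19 = {x ∈ ℚ_19 : v_19(x) ≥ 0} and ℤ_19^× = {x ∈ ℤ_19 : v_19(x) = 0}. Here v_19(4/1083) = v_19(num) − v_19(den) = -2; compare against these criteria.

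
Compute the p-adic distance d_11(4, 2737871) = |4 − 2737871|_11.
d_11(4, 2737871) = 1/161051

Step 1 — x − y = 4 − 2737871 = -2737867. Step 2 — v_11(-2737867) = 5 (factor: -2737867 = −(11^5 · 17); the sign does not affect v_p). Step 3 — |x − y|_11 = 11^{-5} = 1/161051.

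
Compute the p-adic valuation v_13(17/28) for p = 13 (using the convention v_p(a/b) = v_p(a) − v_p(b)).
v_13(17/28) = 0

Factor powers of 13 from the numerator and denominator of the reduced fraction: 17 = 13^0 · 17 and 28 = 13^0 · 28. Apply v_p(a/b) = v_p(a) − v_p(b): v_13(17/28) = 0 − 0 = 0.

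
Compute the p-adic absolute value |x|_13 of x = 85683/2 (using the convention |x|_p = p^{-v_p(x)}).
|85683/2|_13 = 1/28561

Step 1 — compute v_13(x) by factoring powers of 13 out of the numerator and denominator: v_13(85683/2) = 4. Step 2 — apply |x|_p = p^{-v_p(x)} = 13^{-4} = 1/28561.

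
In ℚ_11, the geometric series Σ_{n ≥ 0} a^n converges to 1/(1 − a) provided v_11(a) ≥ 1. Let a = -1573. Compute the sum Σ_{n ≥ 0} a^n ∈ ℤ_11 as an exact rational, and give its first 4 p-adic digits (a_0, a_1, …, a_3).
Σ a^n = 1/(1 − a) = 1/1574;  first 4 digits = (1, 0, 9, 9)

v_11(a) = 2 ≥ 1, so the series converges in ℤ_11 to 1/(1 − a) = 1/(1 − (-1573)) = 1/1574. Expand this rational in ℤ_11: compute digits iteratively via d_i = x_i mod 11, x_{i+1} = (x_i − d_i)/11. The first 4 digits are (1, 0, 9, 9).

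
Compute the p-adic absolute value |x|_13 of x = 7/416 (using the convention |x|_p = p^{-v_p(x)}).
|7/416|_13 = 13

Step 1 — compute v_13(x) by factoring powers of 13 out of the numerator and denominator: v_13(7/416) = -1. Step 2 — apply |x|_p = p^{-v_p(x)} = 13^{1} = 13.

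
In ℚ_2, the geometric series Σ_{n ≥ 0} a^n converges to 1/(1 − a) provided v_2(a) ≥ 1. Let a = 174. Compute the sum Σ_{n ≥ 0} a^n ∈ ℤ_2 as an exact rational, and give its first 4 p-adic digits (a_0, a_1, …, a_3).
Σ a^n = 1/(1 − a) = -1/173;  first 4 digits = (1, 1, 0, 1)

v_2(a) = 1 ≥ 1, so the series converges in ℤ_2 to 1/(1 − a) = 1/(1 − 174) = -1/173. Expand this rational in ℤ_2: compute digits iteratively via d_i = x_i mod 2, x_{i+1} = (x_i − d_i)/2. The first 4 digits are (1, 1, 0, 1).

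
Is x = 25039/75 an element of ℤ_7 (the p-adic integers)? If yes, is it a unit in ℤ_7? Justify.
x ∈ ℤ_7 but not a unit; v_7(x) = 3 > 0

ℤ_7 = {x ∈ ℚ_7 : v_7(x) ≥ 0} and ℤ_7^× = {x ∈ ℤ_7 : v_7(x) = 0}. Here v_7(25039/75) = v_7(num) − v_7(den) = 3; compare against these criteria.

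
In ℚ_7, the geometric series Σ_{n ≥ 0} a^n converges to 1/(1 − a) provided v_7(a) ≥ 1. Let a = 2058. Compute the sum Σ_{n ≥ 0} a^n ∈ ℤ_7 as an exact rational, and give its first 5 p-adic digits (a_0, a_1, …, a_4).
Σ a^n = 1/(1 − a) = -1/2057;  first 5 digits = (1, 0, 0, 6, 0)

v_7(a) = 3 ≥ 1, so the series converges in ℤ_7 to 1/(1 − a) = 1/(1 − 2058) = -1/2057. Expand this rational in ℤ_7: compute digits iteratively via d_i = x_i mod 7, x_{i+1} = (x_i − d_i)/7. The first 5 digits are (1, 0, 0, 6, 0).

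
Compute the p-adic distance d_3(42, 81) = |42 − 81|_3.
d_3(42, 81) = 1/3

Step 1 — x − y = 42 − 81 = -39. Step 2 — v_3(-39) = 1 (factor: -39 = −(3^1 · 13); the sign does not affect v_p). Step 3 — |x − y|_3 = 3^{-1} = 1/3.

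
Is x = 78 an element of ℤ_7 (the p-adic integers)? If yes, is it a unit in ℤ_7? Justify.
x ∈ ℤ_7^× (unit); v_7(x) = 0

ℤ_7 = {x ∈ ℚ_7 : v_7(x) ≥ 0} and ℤ_7^× = {x ∈ ℤ_7 : v_7(x) = 0}. Here v_7(78) = v_7(num) − v_7(den) = 0; compare against these criteria.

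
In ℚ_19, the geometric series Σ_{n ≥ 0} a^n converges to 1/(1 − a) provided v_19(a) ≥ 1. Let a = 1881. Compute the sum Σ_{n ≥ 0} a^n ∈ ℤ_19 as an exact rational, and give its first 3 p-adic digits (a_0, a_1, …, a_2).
Σ a^n = 1/(1 − a) = -1/1880;  first 3 digits = (1, 4, 2)

v_19(a) = 1 ≥ 1, so the series converges in ℤ_19 to 1/(1 − a) = 1/(1 − 1881) = -1/1880. Expand this rational in ℤ_19: compute digits iteratively via d_i = x_i mod 19, x_{i+1} = (x_i − d_i)/19. The first 3 digits are (1, 4, 2).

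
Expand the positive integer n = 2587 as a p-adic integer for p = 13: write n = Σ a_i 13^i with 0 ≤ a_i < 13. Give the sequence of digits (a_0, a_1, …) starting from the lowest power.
(a_0, a_1, …) = (0, 4, 2, 1)

Repeated division by 13 gives the digits low-to-high: 2587 = 4·13^1 + 2·13^2 + 1·13^3. Digit sequence: (0, 4, 2, 1).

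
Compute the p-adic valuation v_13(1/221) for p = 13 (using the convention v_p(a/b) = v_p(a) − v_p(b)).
v_13(1/221) = -1

Factor powers of 13 from the numerator and denominator of the reduced fraction: 1 = 13^0 · 1 and 221 = 13^1 · 17. Apply v_p(a/b) = v_p(a) − v_p(b): v_13(1/221) = 0 − 1 = -1.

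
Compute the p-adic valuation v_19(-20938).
v_19(-20938) = 2

v_19(n) is the largest exponent k such that 19^k divides n. Factor out: -20938 = -19^2 · 58. (Sign doesn't affect v_p.) So v_19(-20938) = 2.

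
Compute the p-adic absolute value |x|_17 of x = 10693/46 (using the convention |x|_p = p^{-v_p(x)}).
|10693/46|_17 = 1/289

Step 1 — compute v_17(x) by factoring powers of 17 out of the numerator and denominator: v_17(10693/46) = 2. Step 2 — apply |x|_p = p^{-v_p(x)} = 17^{-2} = 1/289.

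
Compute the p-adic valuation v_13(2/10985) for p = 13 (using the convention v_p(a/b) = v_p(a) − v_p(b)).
v_13(2/10985) = -3

Factor powers of 13 from the numerator and denominator of the reduced fraction: 2 = 13^0 · 2 and 10985 = 13^3 · 5. Apply v_p(a/b) = v_p(a) − v_p(b): v_13(2/10985) = 0 − 3 = -3.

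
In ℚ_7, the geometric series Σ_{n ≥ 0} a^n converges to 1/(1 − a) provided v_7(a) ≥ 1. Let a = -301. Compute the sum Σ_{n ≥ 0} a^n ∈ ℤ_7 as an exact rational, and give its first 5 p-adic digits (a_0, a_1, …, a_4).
Σ a^n = 1/(1 − a) = 1/302;  first 5 digits = (1, 6, 1, 3, 6)

v_7(a) = 1 ≥ 1, so the series converges in ℤ_7 to 1/(1 − a) = 1/(1 − (-301)) = 1/302. Expand this rational in ℤ_7: compute digits iteratively via d_i = x_i mod 7, x_{i+1} = (x_i − d_i)/7. The first 5 digits are (1, 6, 1, 3, 6).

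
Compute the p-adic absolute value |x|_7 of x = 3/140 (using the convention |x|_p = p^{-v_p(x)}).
|3/140|_7 = 7

Step 1 — compute v_7(x) by factoring powers of 7 out of the numerator and denominator: v_7(3/140) = -1. Step 2 — apply |x|_p = p^{-v_p(x)} = 7^{1} = 7.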